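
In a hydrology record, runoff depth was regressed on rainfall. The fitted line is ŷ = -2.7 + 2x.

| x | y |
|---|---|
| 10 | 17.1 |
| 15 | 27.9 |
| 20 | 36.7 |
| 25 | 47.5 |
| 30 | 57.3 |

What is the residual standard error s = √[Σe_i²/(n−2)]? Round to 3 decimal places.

x=10: ŷ = -2.7 + 2·10 = 17.3; e = 17.1 − 17.3 = -0.2
x=15: ŷ = -2.7 + 2·15 = 27.3; e = 27.9 − 27.3 = 0.6
x=20: ŷ = -2.7 + 2·20 = 37.3; e = 36.7 − 37.3 = -0.6
x=25: ŷ = -2.7 + 2·25 = 47.3; e = 47.5 − 47.3 = 0.2
x=30: ŷ = -2.7 + 2·30 = 57.3; e = 57.3 − 57.3 = 0
SSE = 0.04 + 0.36 + 0.36 + 0.04 + 0 = 0.8
s = √(0.8/3) = √0.266667 ≈ 0.516

s = 0.516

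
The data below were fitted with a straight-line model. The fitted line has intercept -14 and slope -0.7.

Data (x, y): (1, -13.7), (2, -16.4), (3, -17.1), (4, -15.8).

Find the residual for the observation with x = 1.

ŷ = -14 − 0.7·1 = -14.7
r = -13.7 − (-14.7) = 1

r = 1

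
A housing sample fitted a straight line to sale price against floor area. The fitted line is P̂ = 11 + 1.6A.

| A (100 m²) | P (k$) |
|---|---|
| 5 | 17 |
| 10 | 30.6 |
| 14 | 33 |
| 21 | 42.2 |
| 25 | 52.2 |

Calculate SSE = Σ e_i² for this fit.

SSE = 24.32

A=5: P̂ = 11 + 1.6·5 = 19; e = 17 − 19 = -2
A=10: P̂ = 11 + 1.6·10 = 27; e = 30.6 − 27 = 3.6
A=14: P̂ = 11 + 1.6·14 = 33.4; e = 33 − 33.4 = -0.4
A=21: P̂ = 11 + 1.6·21 = 44.6; e = 42.2 − 44.6 = -2.4
A=25: P̂ = 11 + 1.6·25 = 51; e = 52.2 − 51 = 1.2
SSE = 4 + 12.96 + 0.16 + 5.76 + 1.44 = 24.32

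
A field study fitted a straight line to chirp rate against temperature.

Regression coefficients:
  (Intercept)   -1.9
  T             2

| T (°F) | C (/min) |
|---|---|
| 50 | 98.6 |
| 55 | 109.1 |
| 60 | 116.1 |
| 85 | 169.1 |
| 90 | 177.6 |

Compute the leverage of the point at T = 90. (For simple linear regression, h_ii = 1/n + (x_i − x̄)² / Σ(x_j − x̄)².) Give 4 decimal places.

h = 0.5639

T̄ = (50 + 55 + 60 + 85 + 90)/5 = 68
Σ(T − T̄)² = 324 + 169 + 64 + 289 + 484 = 1330
h = 1/5 + (22)²/1330 = 0.2 + 0.36391 = 0.5639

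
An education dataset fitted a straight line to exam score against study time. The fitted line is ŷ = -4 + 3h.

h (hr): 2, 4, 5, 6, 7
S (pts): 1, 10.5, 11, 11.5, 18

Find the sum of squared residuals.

SSE = 14.5

h=2: ŷ = -4 + 3·2 = 2; e = 1 − 2 = -1
h=4: ŷ = -4 + 3·4 = 8; e = 10.5 − 8 = 2.5
h=5: ŷ = -4 + 3·5 = 11; e = 11 − 11 = 0
h=6: ŷ = -4 + 3·6 = 14; e = 11.5 − 14 = -2.5
h=7: ŷ = -4 + 3·7 = 17; e = 18 − 17 = 1
SSE = 1 + 6.25 + 0 + 6.25 + 1 = 14.5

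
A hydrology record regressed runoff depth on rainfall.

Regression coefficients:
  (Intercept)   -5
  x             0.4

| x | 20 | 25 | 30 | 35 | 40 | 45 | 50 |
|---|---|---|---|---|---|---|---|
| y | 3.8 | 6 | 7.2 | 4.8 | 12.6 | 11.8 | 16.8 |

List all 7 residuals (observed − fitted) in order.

x=20: ŷ = -5 + 0.4·20 = 3; r = 3.8 − 3 = 0.8
x=25: ŷ = -5 + 0.4·25 = 5; r = 6 − 5 = 1
x=30: ŷ = -5 + 0.4·30 = 7; r = 7.2 − 7 = 0.2
x=35: ŷ = -5 + 0.4·35 = 9; r = 4.8 − 9 = -4.2
x=40: ŷ = -5 + 0.4·40 = 11; r = 12.6 − 11 = 1.6
x=45: ŷ = -5 + 0.4·45 = 13; r = 11.8 − 13 = -1.2
x=50: ŷ = -5 + 0.4·50 = 15; r = 16.8 − 15 = 1.8

0.8, 1, 0.2, -4.2, 1.6, -1.2, 1.8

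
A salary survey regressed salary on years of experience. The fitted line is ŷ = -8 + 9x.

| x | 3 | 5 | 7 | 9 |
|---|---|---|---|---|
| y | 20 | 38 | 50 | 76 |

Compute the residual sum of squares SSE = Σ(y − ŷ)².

x=3: ŷ = -8 + 9·3 = 19; r = 20 − 19 = 1
x=5: ŷ = -8 + 9·5 = 37; r = 38 − 37 = 1
x=7: ŷ = -8 + 9·7 = 55; r = 50 − 55 = -5
x=9: ŷ = -8 + 9·9 = 73; r = 76 − 73 = 3
SSE = 1 + 1 + 25 + 9 = 36

SSE = 36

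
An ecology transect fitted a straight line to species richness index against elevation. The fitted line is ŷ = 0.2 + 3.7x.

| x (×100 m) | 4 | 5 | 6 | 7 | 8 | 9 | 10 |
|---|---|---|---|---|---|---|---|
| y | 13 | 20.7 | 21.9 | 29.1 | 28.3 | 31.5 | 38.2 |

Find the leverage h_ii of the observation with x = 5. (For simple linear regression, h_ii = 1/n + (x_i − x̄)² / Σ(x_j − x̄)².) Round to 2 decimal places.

x̄ = (4 + 5 + 6 + 7 + 8 + 9 + 10)/7 = 7
Σ(x − x̄)² = 9 + 4 + 1 + 0 + 1 + 4 + 9 = 28
h = 1/7 + (-2)²/28 = 0.142857 + 0.142857 = 0.29

h = 0.29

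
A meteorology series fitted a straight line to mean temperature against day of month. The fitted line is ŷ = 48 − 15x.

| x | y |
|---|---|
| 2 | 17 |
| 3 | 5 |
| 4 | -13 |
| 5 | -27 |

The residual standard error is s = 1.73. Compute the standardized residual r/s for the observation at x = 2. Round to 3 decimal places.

-0.578

ŷ = 48 − 15·2 = 18
r = 17 − 18 = -1
r/s = -1 / 1.73 = -0.578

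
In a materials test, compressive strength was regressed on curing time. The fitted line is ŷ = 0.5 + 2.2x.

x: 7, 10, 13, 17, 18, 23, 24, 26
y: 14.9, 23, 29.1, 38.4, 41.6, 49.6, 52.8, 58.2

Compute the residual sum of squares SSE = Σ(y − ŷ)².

x=7: ŷ = 0.5 + 2.2·7 = 15.9; e = 14.9 − 15.9 = -1
x=10: ŷ = 0.5 + 2.2·10 = 22.5; e = 23 − 22.5 = 0.5
x=13: ŷ = 0.5 + 2.2·13 = 29.1; e = 29.1 − 29.1 = 0
x=17: ŷ = 0.5 + 2.2·17 = 37.9; e = 38.4 − 37.9 = 0.5
x=18: ŷ = 0.5 + 2.2·18 = 40.1; e = 41.6 − 40.1 = 1.5
x=23: ŷ = 0.5 + 2.2·23 = 51.1; e = 49.6 − 51.1 = -1.5
x=24: ŷ = 0.5 + 2.2·24 = 53.3; e = 52.8 − 53.3 = -0.5
x=26: ŷ = 0.5 + 2.2·26 = 57.7; e = 58.2 − 57.7 = 0.5
SSE = 1 + 0.25 + 0 + 0.25 + 2.25 + 2.25 + 0.25 + 0.25 = 6.5

SSE = 6.5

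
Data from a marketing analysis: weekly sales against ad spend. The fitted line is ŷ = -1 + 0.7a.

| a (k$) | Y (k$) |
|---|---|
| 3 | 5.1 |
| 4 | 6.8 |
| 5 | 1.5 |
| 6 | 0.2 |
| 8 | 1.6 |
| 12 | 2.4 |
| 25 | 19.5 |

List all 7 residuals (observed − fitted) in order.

4, 5, -1, -3, -3, -5, 3

a=3: ŷ = -1 + 0.7·3 = 1.1; r = 5.1 − 1.1 = 4
a=4: ŷ = -1 + 0.7·4 = 1.8; r = 6.8 − 1.8 = 5
a=5: ŷ = -1 + 0.7·5 = 2.5; r = 1.5 − 2.5 = -1
a=6: ŷ = -1 + 0.7·6 = 3.2; r = 0.2 − 3.2 = -3
a=8: ŷ = -1 + 0.7·8 = 4.6; r = 1.6 − 4.6 = -3
a=12: ŷ = -1 + 0.7·12 = 7.4; r = 2.4 − 7.4 = -5
a=25: ŷ = -1 + 0.7·25 = 16.5; r = 19.5 − 16.5 = 3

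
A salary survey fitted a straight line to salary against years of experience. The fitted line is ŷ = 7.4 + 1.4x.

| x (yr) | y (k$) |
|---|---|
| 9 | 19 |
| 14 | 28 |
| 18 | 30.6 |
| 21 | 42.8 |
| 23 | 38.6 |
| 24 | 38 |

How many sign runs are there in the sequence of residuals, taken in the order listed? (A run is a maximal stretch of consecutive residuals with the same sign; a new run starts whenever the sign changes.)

5 runs

x=9: ŷ = 7.4 + 1.4·9 = 20; e = 19 − 20 = -1
x=14: ŷ = 7.4 + 1.4·14 = 27; e = 28 − 27 = 1
x=18: ŷ = 7.4 + 1.4·18 = 32.6; e = 30.6 − 32.6 = -2
x=21: ŷ = 7.4 + 1.4·21 = 36.8; e = 42.8 − 36.8 = 6
x=23: ŷ = 7.4 + 1.4·23 = 39.6; e = 38.6 − 39.6 = -1
x=24: ŷ = 7.4 + 1.4·24 = 41; e = 38 − 41 = -3
Signs: − + − + − −
Runs: −×1, +×1, −×1, +×1, −×2 → 5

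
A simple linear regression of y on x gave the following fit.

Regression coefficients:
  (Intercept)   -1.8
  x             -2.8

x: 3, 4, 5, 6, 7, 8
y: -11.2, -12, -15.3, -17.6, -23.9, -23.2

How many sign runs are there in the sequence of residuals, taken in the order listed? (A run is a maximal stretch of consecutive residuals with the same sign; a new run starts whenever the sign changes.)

x=3: ŷ = -1.8 − 2.8·3 = -10.2; r = -11.2 − (-10.2) = -1
x=4: ŷ = -1.8 − 2.8·4 = -13; r = -12 − (-13) = 1
x=5: ŷ = -1.8 − 2.8·5 = -15.8; r = -15.3 − (-15.8) = 0.5
x=6: ŷ = -1.8 − 2.8·6 = -18.6; r = -17.6 − (-18.6) = 1
x=7: ŷ = -1.8 − 2.8·7 = -21.4; r = -23.9 − (-21.4) = -2.5
x=8: ŷ = -1.8 − 2.8·8 = -24.2; r = -23.2 − (-24.2) = 1
Signs: − + + + − +
Runs: −×1, +×3, −×1, +×1 → 4

4 runs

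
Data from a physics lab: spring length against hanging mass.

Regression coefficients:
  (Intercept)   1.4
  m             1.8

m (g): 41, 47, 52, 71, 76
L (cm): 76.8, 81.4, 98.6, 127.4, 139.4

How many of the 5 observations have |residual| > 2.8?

m=41: L̂ = 1.4 + 1.8·41 = 75.2; e = 76.8 − 75.2 = 1.6
m=47: L̂ = 1.4 + 1.8·47 = 86; e = 81.4 − 86 = -4.6
m=52: L̂ = 1.4 + 1.8·52 = 95; e = 98.6 − 95 = 3.6
m=71: L̂ = 1.4 + 1.8·71 = 129.2; e = 127.4 − 129.2 = -1.8
m=76: L̂ = 1.4 + 1.8·76 = 138.2; e = 139.4 − 138.2 = 1.2
|e| > 2.8: m=47 (|e|=4.6), m=52 (|e|=3.6) → 2

2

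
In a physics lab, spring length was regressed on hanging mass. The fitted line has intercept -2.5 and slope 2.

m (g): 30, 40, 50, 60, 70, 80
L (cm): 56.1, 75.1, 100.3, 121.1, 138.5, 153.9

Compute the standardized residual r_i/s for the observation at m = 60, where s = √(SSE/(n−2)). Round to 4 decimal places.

m=30: L̂ = -2.5 + 2·30 = 57.5; r = 56.1 − 57.5 = -1.4
m=40: L̂ = -2.5 + 2·40 = 77.5; r = 75.1 − 77.5 = -2.4
m=50: L̂ = -2.5 + 2·50 = 97.5; r = 100.3 − 97.5 = 2.8
m=60: L̂ = -2.5 + 2·60 = 117.5; r = 121.1 − 117.5 = 3.6
m=70: L̂ = -2.5 + 2·70 = 137.5; r = 138.5 − 137.5 = 1
m=80: L̂ = -2.5 + 2·80 = 157.5; r = 153.9 − 157.5 = -3.6
SSE = 1.96 + 5.76 + 7.84 + 12.96 + 1 + 12.96 = 42.48
s = √(42.48/4) = 3.25883
r/s = 3.6 / 3.25883 = 1.1047

1.1047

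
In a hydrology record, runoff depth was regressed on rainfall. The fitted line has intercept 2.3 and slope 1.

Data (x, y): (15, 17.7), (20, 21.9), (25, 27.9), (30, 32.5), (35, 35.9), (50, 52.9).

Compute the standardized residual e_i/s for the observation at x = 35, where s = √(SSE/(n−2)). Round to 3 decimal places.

x=15: ŷ = 2.3 + 15 = 17.3; e = 17.7 − 17.3 = 0.4
x=20: ŷ = 2.3 + 20 = 22.3; e = 21.9 − 22.3 = -0.4
x=25: ŷ = 2.3 + 25 = 27.3; e = 27.9 − 27.3 = 0.6
x=30: ŷ = 2.3 + 30 = 32.3; e = 32.5 − 32.3 = 0.2
x=35: ŷ = 2.3 + 35 = 37.3; e = 35.9 − 37.3 = -1.4
x=50: ŷ = 2.3 + 50 = 52.3; e = 52.9 − 52.3 = 0.6
SSE = 0.16 + 0.16 + 0.36 + 0.04 + 1.96 + 0.36 = 3.04
s = √(3.04/4) = 0.87178
e/s = -1.4 / 0.87178 = -1.606

-1.606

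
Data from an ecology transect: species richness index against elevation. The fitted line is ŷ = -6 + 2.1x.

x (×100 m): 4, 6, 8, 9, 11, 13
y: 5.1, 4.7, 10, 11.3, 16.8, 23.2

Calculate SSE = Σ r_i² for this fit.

x=4: ŷ = -6 + 2.1·4 = 2.4; r = 5.1 − 2.4 = 2.7
x=6: ŷ = -6 + 2.1·6 = 6.6; r = 4.7 − 6.6 = -1.9
x=8: ŷ = -6 + 2.1·8 = 10.8; r = 10 − 10.8 = -0.8
x=9: ŷ = -6 + 2.1·9 = 12.9; r = 11.3 − 12.9 = -1.6
x=11: ŷ = -6 + 2.1·11 = 17.1; r = 16.8 − 17.1 = -0.3
x=13: ŷ = -6 + 2.1·13 = 21.3; r = 23.2 − 21.3 = 1.9
SSE = 7.29 + 3.61 + 0.64 + 2.56 + 0.09 + 3.61 = 17.8

SSE = 17.8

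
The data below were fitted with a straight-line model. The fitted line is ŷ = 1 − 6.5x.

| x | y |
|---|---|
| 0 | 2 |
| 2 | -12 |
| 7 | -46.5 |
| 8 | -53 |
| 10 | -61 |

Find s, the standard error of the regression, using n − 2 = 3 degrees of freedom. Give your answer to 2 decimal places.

x=0: ŷ = 1 − 6.5·0 = 1; e = 2 − 1 = 1
x=2: ŷ = 1 − 6.5·2 = -12; e = -12 − (-12) = 0
x=7: ŷ = 1 − 6.5·7 = -44.5; e = -46.5 − (-44.5) = -2
x=8: ŷ = 1 − 6.5·8 = -51; e = -53 − (-51) = -2
x=10: ŷ = 1 − 6.5·10 = -64; e = -61 − (-64) = 3
SSE = 1 + 0 + 4 + 4 + 9 = 18
s = √(18/3) = √6 ≈ 2.45

s = 2.45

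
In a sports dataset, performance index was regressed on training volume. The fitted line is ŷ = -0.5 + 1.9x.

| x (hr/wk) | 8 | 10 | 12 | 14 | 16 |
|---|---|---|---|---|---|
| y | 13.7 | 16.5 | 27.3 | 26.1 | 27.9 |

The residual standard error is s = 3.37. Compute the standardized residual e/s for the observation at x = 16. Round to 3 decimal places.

ŷ = -0.5 + 1.9·16 = 29.9
e = 27.9 − 29.9 = -2
e/s = -2 / 3.37 = -0.593

-0.593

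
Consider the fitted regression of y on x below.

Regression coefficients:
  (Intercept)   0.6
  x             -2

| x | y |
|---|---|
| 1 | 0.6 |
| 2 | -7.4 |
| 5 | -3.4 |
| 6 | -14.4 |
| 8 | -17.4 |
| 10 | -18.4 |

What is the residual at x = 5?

r = 6

ŷ = 0.6 − 2·5 = -9.4
r = -3.4 − (-9.4) = 6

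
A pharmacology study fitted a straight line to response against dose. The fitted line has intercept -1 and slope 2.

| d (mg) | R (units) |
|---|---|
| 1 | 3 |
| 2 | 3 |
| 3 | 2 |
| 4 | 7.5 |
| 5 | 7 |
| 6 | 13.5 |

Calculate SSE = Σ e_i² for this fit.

SSE = 23.5

d=1: ŷ = -1 + 2·1 = 1; e = 3 − 1 = 2
d=2: ŷ = -1 + 2·2 = 3; e = 3 − 3 = 0
d=3: ŷ = -1 + 2·3 = 5; e = 2 − 5 = -3
d=4: ŷ = -1 + 2·4 = 7; e = 7.5 − 7 = 0.5
d=5: ŷ = -1 + 2·5 = 9; e = 7 − 9 = -2
d=6: ŷ = -1 + 2·6 = 11; e = 13.5 − 11 = 2.5
SSE = 4 + 0 + 9 + 0.25 + 4 + 6.25 = 23.5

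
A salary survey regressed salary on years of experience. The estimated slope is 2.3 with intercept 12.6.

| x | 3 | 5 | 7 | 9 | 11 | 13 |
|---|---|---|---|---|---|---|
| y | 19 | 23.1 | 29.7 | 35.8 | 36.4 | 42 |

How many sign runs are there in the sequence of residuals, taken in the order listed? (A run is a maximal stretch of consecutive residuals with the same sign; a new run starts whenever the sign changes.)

3 runs

x=3: ŷ = 12.6 + 2.3·3 = 19.5; e = 19 − 19.5 = -0.5
x=5: ŷ = 12.6 + 2.3·5 = 24.1; e = 23.1 − 24.1 = -1
x=7: ŷ = 12.6 + 2.3·7 = 28.7; e = 29.7 − 28.7 = 1
x=9: ŷ = 12.6 + 2.3·9 = 33.3; e = 35.8 − 33.3 = 2.5
x=11: ŷ = 12.6 + 2.3·11 = 37.9; e = 36.4 − 37.9 = -1.5
x=13: ŷ = 12.6 + 2.3·13 = 42.5; e = 42 − 42.5 = -0.5
Signs: − − + + − −
Runs: −×2, +×2, −×2 → 3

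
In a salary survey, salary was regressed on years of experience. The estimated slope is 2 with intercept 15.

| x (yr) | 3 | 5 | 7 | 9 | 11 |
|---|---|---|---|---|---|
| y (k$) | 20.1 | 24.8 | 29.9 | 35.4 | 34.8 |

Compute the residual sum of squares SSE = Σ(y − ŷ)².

SSE = 12.26

x=3: ŷ = 15 + 2·3 = 21; r = 20.1 − 21 = -0.9
x=5: ŷ = 15 + 2·5 = 25; r = 24.8 − 25 = -0.2
x=7: ŷ = 15 + 2·7 = 29; r = 29.9 − 29 = 0.9
x=9: ŷ = 15 + 2·9 = 33; r = 35.4 − 33 = 2.4
x=11: ŷ = 15 + 2·11 = 37; r = 34.8 − 37 = -2.2
SSE = 0.81 + 0.04 + 0.81 + 5.76 + 4.84 = 12.26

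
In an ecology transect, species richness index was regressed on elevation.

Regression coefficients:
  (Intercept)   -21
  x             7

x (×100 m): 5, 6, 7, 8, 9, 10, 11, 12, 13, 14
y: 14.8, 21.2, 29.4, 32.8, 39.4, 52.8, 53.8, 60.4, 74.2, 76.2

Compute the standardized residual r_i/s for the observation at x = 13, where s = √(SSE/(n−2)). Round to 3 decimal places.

1.552

x=5: ŷ = -21 + 7·5 = 14; r = 14.8 − 14 = 0.8
x=6: ŷ = -21 + 7·6 = 21; r = 21.2 − 21 = 0.2
x=7: ŷ = -21 + 7·7 = 28; r = 29.4 − 28 = 1.4
x=8: ŷ = -21 + 7·8 = 35; r = 32.8 − 35 = -2.2
x=9: ŷ = -21 + 7·9 = 42; r = 39.4 − 42 = -2.6
x=10: ŷ = -21 + 7·10 = 49; r = 52.8 − 49 = 3.8
x=11: ŷ = -21 + 7·11 = 56; r = 53.8 − 56 = -2.2
x=12: ŷ = -21 + 7·12 = 63; r = 60.4 − 63 = -2.6
x=13: ŷ = -21 + 7·13 = 70; r = 74.2 − 70 = 4.2
x=14: ŷ = -21 + 7·14 = 77; r = 76.2 − 77 = -0.8
SSE = 0.64 + 0.04 + 1.96 + 4.84 + 6.76 + 14.44 + 4.84 + 6.76 + 17.64 + 0.64 = 58.56
s = √(58.56/8) = 2.70555
r/s = 4.2 / 2.70555 = 1.552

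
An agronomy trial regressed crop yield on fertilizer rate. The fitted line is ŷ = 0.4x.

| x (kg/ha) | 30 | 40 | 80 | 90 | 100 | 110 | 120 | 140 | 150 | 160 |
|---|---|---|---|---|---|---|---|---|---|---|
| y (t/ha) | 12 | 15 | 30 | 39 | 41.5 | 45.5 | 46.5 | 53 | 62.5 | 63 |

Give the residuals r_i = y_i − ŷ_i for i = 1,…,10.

x=30: ŷ = 0.4·30 = 12; r = 12 − 12 = 0
x=40: ŷ = 0.4·40 = 16; r = 15 − 16 = -1
x=80: ŷ = 0.4·80 = 32; r = 30 − 32 = -2
x=90: ŷ = 0.4·90 = 36; r = 39 − 36 = 3
x=100: ŷ = 0.4·100 = 40; r = 41.5 − 40 = 1.5
x=110: ŷ = 0.4·110 = 44; r = 45.5 − 44 = 1.5
x=120: ŷ = 0.4·120 = 48; r = 46.5 − 48 = -1.5
x=140: ŷ = 0.4·140 = 56; r = 53 − 56 = -3
x=150: ŷ = 0.4·150 = 60; r = 62.5 − 60 = 2.5
x=160: ŷ = 0.4·160 = 64; r = 63 − 64 = -1

0, -1, -2, 3, 1.5, 1.5, -1.5, -3, 2.5, -1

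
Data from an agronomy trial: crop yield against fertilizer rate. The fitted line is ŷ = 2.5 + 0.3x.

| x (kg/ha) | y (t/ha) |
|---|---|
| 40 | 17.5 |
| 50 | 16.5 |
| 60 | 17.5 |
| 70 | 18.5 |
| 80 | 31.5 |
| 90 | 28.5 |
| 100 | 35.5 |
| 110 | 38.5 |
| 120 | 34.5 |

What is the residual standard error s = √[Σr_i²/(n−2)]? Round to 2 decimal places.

s = 3.85

x=40: ŷ = 2.5 + 0.3·40 = 14.5; r = 17.5 − 14.5 = 3
x=50: ŷ = 2.5 + 0.3·50 = 17.5; r = 16.5 − 17.5 = -1
x=60: ŷ = 2.5 + 0.3·60 = 20.5; r = 17.5 − 20.5 = -3
x=70: ŷ = 2.5 + 0.3·70 = 23.5; r = 18.5 − 23.5 = -5
x=80: ŷ = 2.5 + 0.3·80 = 26.5; r = 31.5 − 26.5 = 5
x=90: ŷ = 2.5 + 0.3·90 = 29.5; r = 28.5 − 29.5 = -1
x=100: ŷ = 2.5 + 0.3·100 = 32.5; r = 35.5 − 32.5 = 3
x=110: ŷ = 2.5 + 0.3·110 = 35.5; r = 38.5 − 35.5 = 3
x=120: ŷ = 2.5 + 0.3·120 = 38.5; r = 34.5 − 38.5 = -4
SSE = 9 + 1 + 9 + 25 + 25 + 1 + 9 + 9 + 16 = 104
s = √(104/7) = √14.8571 ≈ 3.85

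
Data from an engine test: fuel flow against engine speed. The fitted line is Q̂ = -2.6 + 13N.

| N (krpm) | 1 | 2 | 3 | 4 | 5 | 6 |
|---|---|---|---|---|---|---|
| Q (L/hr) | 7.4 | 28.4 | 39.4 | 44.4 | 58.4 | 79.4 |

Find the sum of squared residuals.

N=1: Q̂ = -2.6 + 13·1 = 10.4; e = 7.4 − 10.4 = -3
N=2: Q̂ = -2.6 + 13·2 = 23.4; e = 28.4 − 23.4 = 5
N=3: Q̂ = -2.6 + 13·3 = 36.4; e = 39.4 − 36.4 = 3
N=4: Q̂ = -2.6 + 13·4 = 49.4; e = 44.4 − 49.4 = -5
N=5: Q̂ = -2.6 + 13·5 = 62.4; e = 58.4 − 62.4 = -4
N=6: Q̂ = -2.6 + 13·6 = 75.4; e = 79.4 − 75.4 = 4
SSE = 9 + 25 + 9 + 25 + 16 + 16 = 100

SSE = 100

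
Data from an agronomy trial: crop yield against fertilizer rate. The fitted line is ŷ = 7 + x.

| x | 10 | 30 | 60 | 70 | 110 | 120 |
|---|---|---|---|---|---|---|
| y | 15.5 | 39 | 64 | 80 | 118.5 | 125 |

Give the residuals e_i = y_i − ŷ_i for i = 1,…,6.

-1.5, 2, -3, 3, 1.5, -2

x=10: ŷ = 7 + 10 = 17; e = 15.5 − 17 = -1.5
x=30: ŷ = 7 + 30 = 37; e = 39 − 37 = 2
x=60: ŷ = 7 + 60 = 67; e = 64 − 67 = -3
x=70: ŷ = 7 + 70 = 77; e = 80 − 77 = 3
x=110: ŷ = 7 + 110 = 117; e = 118.5 − 117 = 1.5
x=120: ŷ = 7 + 120 = 127; e = 125 − 127 = -2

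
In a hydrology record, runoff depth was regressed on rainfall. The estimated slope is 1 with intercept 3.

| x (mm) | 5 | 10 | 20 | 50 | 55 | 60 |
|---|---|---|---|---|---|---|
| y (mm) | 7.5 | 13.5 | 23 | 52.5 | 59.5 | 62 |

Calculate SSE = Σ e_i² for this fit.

SSE = 4

x=5: ŷ = 3 + 5 = 8; e = 7.5 − 8 = -0.5
x=10: ŷ = 3 + 10 = 13; e = 13.5 − 13 = 0.5
x=20: ŷ = 3 + 20 = 23; e = 23 − 23 = 0
x=50: ŷ = 3 + 50 = 53; e = 52.5 − 53 = -0.5
x=55: ŷ = 3 + 55 = 58; e = 59.5 − 58 = 1.5
x=60: ŷ = 3 + 60 = 63; e = 62 − 63 = -1
SSE = 0.25 + 0.25 + 0 + 0.25 + 2.25 + 1 = 4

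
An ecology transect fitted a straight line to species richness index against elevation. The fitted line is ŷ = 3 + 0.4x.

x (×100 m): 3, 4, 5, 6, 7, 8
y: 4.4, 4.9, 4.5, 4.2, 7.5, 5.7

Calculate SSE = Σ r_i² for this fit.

SSE = 4.96

x=3: ŷ = 3 + 0.4·3 = 4.2; r = 4.4 − 4.2 = 0.2
x=4: ŷ = 3 + 0.4·4 = 4.6; r = 4.9 − 4.6 = 0.3
x=5: ŷ = 3 + 0.4·5 = 5; r = 4.5 − 5 = -0.5
x=6: ŷ = 3 + 0.4·6 = 5.4; r = 4.2 − 5.4 = -1.2
x=7: ŷ = 3 + 0.4·7 = 5.8; r = 7.5 − 5.8 = 1.7
x=8: ŷ = 3 + 0.4·8 = 6.2; r = 5.7 − 6.2 = -0.5
SSE = 0.04 + 0.09 + 0.25 + 1.44 + 2.89 + 0.25 = 4.96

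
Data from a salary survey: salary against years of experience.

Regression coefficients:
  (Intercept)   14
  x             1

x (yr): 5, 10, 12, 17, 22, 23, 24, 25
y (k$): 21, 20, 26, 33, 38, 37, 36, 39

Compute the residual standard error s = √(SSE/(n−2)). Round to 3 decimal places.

x=5: ŷ = 14 + 5 = 19; r = 21 − 19 = 2
x=10: ŷ = 14 + 10 = 24; r = 20 − 24 = -4
x=12: ŷ = 14 + 12 = 26; r = 26 − 26 = 0
x=17: ŷ = 14 + 17 = 31; r = 33 − 31 = 2
x=22: ŷ = 14 + 22 = 36; r = 38 − 36 = 2
x=23: ŷ = 14 + 23 = 37; r = 37 − 37 = 0
x=24: ŷ = 14 + 24 = 38; r = 36 − 38 = -2
x=25: ŷ = 14 + 25 = 39; r = 39 − 39 = 0
SSE = 4 + 16 + 0 + 4 + 4 + 0 + 4 + 0 = 32
s = √(32/6) = √5.33333 ≈ 2.309

s = 2.309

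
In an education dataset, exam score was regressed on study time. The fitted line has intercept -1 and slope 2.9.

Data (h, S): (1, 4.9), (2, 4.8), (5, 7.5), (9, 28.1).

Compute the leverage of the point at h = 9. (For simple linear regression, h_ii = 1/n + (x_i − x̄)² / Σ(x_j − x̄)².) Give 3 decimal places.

h̄ = (1 + 2 + 5 + 9)/4 = 4.25
Σ(h − h̄)² = 10.5625 + 5.0625 + 0.5625 + 22.5625 = 38.75
h = 1/4 + (4.75)²/38.75 = 0.25 + 0.582258 = 0.832

h = 0.832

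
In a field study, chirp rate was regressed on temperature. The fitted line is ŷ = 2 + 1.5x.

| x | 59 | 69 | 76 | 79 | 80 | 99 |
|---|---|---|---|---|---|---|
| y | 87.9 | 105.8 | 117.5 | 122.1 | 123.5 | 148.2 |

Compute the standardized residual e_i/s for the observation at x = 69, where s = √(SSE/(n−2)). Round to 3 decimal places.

x=59: ŷ = 2 + 1.5·59 = 90.5; e = 87.9 − 90.5 = -2.6
x=69: ŷ = 2 + 1.5·69 = 105.5; e = 105.8 − 105.5 = 0.3
x=76: ŷ = 2 + 1.5·76 = 116; e = 117.5 − 116 = 1.5
x=79: ŷ = 2 + 1.5·79 = 120.5; e = 122.1 − 120.5 = 1.6
x=80: ŷ = 2 + 1.5·80 = 122; e = 123.5 − 122 = 1.5
x=99: ŷ = 2 + 1.5·99 = 150.5; e = 148.2 − 150.5 = -2.3
SSE = 6.76 + 0.09 + 2.25 + 2.56 + 2.25 + 5.29 = 19.2
s = √(19.2/4) = 2.19089
e/s = 0.3 / 2.19089 = 0.137

0.137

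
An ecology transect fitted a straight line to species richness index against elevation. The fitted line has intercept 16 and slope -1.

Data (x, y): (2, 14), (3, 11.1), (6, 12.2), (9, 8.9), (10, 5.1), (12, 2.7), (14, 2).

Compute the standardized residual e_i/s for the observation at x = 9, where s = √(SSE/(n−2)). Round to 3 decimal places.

x=2: ŷ = 16 − 2 = 14; e = 14 − 14 = 0
x=3: ŷ = 16 − 3 = 13; e = 11.1 − 13 = -1.9
x=6: ŷ = 16 − 6 = 10; e = 12.2 − 10 = 2.2
x=9: ŷ = 16 − 9 = 7; e = 8.9 − 7 = 1.9
x=10: ŷ = 16 − 10 = 6; e = 5.1 − 6 = -0.9
x=12: ŷ = 16 − 12 = 4; e = 2.7 − 4 = -1.3
x=14: ŷ = 16 − 14 = 2; e = 2 − 2 = 0
SSE = 0 + 3.61 + 4.84 + 3.61 + 0.81 + 1.69 + 0 = 14.56
s = √(14.56/5) = 1.70646
e/s = 1.9 / 1.70646 = 1.113

1.113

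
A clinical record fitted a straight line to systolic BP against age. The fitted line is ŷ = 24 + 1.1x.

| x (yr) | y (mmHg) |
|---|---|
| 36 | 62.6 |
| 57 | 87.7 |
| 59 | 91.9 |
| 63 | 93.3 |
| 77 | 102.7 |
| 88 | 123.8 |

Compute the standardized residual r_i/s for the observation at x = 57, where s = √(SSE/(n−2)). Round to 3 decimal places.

0.267

x=36: ŷ = 24 + 1.1·36 = 63.6; r = 62.6 − 63.6 = -1
x=57: ŷ = 24 + 1.1·57 = 86.7; r = 87.7 − 86.7 = 1
x=59: ŷ = 24 + 1.1·59 = 88.9; r = 91.9 − 88.9 = 3
x=63: ŷ = 24 + 1.1·63 = 93.3; r = 93.3 − 93.3 = 0
x=77: ŷ = 24 + 1.1·77 = 108.7; r = 102.7 − 108.7 = -6
x=88: ŷ = 24 + 1.1·88 = 120.8; r = 123.8 − 120.8 = 3
SSE = 1 + 1 + 9 + 0 + 36 + 9 = 56
s = √(56/4) = 3.74166
r/s = 1 / 3.74166 = 0.267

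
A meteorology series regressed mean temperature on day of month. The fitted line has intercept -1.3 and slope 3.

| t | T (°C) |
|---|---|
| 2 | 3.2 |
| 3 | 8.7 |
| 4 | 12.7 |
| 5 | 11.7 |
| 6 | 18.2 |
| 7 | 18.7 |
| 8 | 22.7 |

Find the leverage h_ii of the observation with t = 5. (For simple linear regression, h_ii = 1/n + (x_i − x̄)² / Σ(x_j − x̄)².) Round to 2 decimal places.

h = 0.14

t̄ = (2 + 3 + 4 + 5 + 6 + 7 + 8)/7 = 5
Σ(t − t̄)² = 9 + 4 + 1 + 0 + 1 + 4 + 9 = 28
h = 1/7 + (0)²/28 = 0.142857 + 0 = 0.14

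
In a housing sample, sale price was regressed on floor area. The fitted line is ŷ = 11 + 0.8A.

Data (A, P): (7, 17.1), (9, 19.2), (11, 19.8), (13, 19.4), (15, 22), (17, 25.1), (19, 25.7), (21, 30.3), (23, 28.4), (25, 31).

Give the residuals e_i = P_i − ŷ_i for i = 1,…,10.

0.5, 1, 0, -2, -1, 0.5, -0.5, 2.5, -1, 0

A=7: ŷ = 11 + 0.8·7 = 16.6; e = 17.1 − 16.6 = 0.5
A=9: ŷ = 11 + 0.8·9 = 18.2; e = 19.2 − 18.2 = 1
A=11: ŷ = 11 + 0.8·11 = 19.8; e = 19.8 − 19.8 = 0
A=13: ŷ = 11 + 0.8·13 = 21.4; e = 19.4 − 21.4 = -2
A=15: ŷ = 11 + 0.8·15 = 23; e = 22 − 23 = -1
A=17: ŷ = 11 + 0.8·17 = 24.6; e = 25.1 − 24.6 = 0.5
A=19: ŷ = 11 + 0.8·19 = 26.2; e = 25.7 − 26.2 = -0.5
A=21: ŷ = 11 + 0.8·21 = 27.8; e = 30.3 − 27.8 = 2.5
A=23: ŷ = 11 + 0.8·23 = 29.4; e = 28.4 − 29.4 = -1
A=25: ŷ = 11 + 0.8·25 = 31; e = 31 − 31 = 0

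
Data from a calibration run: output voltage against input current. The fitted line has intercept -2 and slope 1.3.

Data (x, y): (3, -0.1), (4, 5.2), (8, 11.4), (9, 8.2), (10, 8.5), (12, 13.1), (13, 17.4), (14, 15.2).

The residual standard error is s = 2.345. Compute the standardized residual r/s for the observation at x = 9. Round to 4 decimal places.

ŷ = -2 + 1.3·9 = 9.7
r = 8.2 − 9.7 = -1.5
r/s = -1.5 / 2.345 = -0.6397

-0.6397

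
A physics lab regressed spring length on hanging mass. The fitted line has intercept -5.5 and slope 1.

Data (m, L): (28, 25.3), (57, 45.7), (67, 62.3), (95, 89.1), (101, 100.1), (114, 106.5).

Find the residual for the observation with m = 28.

ŷ = -5.5 + 28 = 22.5
e = 25.3 − 22.5 = 2.8

e = 2.8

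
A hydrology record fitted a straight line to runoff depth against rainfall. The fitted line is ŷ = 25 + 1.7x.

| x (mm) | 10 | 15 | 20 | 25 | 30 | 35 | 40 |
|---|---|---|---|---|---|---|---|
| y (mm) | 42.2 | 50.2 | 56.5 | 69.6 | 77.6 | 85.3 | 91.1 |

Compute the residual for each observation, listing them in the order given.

0.2, -0.3, -2.5, 2.1, 1.6, 0.8, -1.9

x=10: ŷ = 25 + 1.7·10 = 42; r = 42.2 − 42 = 0.2
x=15: ŷ = 25 + 1.7·15 = 50.5; r = 50.2 − 50.5 = -0.3
x=20: ŷ = 25 + 1.7·20 = 59; r = 56.5 − 59 = -2.5
x=25: ŷ = 25 + 1.7·25 = 67.5; r = 69.6 − 67.5 = 2.1
x=30: ŷ = 25 + 1.7·30 = 76; r = 77.6 − 76 = 1.6
x=35: ŷ = 25 + 1.7·35 = 84.5; r = 85.3 − 84.5 = 0.8
x=40: ŷ = 25 + 1.7·40 = 93; r = 91.1 − 93 = -1.9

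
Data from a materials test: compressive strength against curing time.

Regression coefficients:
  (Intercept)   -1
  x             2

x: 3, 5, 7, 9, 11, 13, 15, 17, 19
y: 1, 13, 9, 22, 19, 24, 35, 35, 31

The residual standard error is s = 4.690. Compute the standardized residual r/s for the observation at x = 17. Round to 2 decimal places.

0.43

ŷ = -1 + 2·17 = 33
r = 35 − 33 = 2
r/s = 2 / 4.690 = 0.43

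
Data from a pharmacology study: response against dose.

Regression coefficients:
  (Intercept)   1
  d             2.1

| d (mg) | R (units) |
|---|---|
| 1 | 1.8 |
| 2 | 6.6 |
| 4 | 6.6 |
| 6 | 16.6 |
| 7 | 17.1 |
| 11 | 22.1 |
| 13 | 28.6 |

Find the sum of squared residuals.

d=1: ŷ = 1 + 2.1·1 = 3.1; e = 1.8 − 3.1 = -1.3
d=2: ŷ = 1 + 2.1·2 = 5.2; e = 6.6 − 5.2 = 1.4
d=4: ŷ = 1 + 2.1·4 = 9.4; e = 6.6 − 9.4 = -2.8
d=6: ŷ = 1 + 2.1·6 = 13.6; e = 16.6 − 13.6 = 3
d=7: ŷ = 1 + 2.1·7 = 15.7; e = 17.1 − 15.7 = 1.4
d=11: ŷ = 1 + 2.1·11 = 24.1; e = 22.1 − 24.1 = -2
d=13: ŷ = 1 + 2.1·13 = 28.3; e = 28.6 − 28.3 = 0.3
SSE = 1.69 + 1.96 + 7.84 + 9 + 1.96 + 4 + 0.09 = 26.54

SSE = 26.54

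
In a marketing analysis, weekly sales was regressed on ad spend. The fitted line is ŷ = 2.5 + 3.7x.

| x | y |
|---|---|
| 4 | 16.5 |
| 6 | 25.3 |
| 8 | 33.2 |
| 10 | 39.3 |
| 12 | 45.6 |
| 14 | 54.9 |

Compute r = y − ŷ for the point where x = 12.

r = -1.3

ŷ = 2.5 + 3.7·12 = 46.9
r = 45.6 − 46.9 = -1.3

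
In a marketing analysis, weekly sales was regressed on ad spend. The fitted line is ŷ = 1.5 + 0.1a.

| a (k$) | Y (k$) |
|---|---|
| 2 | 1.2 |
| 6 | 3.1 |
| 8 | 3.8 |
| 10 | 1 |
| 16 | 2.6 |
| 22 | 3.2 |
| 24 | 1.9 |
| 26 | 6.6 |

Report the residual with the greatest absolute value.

a=2: ŷ = 1.5 + 0.1·2 = 1.7; r = 1.2 − 1.7 = -0.5
a=6: ŷ = 1.5 + 0.1·6 = 2.1; r = 3.1 − 2.1 = 1
a=8: ŷ = 1.5 + 0.1·8 = 2.3; r = 3.8 − 2.3 = 1.5
a=10: ŷ = 1.5 + 0.1·10 = 2.5; r = 1 − 2.5 = -1.5
a=16: ŷ = 1.5 + 0.1·16 = 3.1; r = 2.6 − 3.1 = -0.5
a=22: ŷ = 1.5 + 0.1·22 = 3.7; r = 3.2 − 3.7 = -0.5
a=24: ŷ = 1.5 + 0.1·24 = 3.9; r = 1.9 − 3.9 = -2
a=26: ŷ = 1.5 + 0.1·26 = 4.1; r = 6.6 − 4.1 = 2.5
Largest |r| is 2.5 at a = 26, residual 2.5.

r = 2.5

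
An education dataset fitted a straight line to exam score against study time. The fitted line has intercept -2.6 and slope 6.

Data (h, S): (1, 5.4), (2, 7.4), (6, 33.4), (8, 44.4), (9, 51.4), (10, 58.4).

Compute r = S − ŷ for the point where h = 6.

ŷ = -2.6 + 6·6 = 33.4
r = 33.4 − 33.4 = 0

r = 0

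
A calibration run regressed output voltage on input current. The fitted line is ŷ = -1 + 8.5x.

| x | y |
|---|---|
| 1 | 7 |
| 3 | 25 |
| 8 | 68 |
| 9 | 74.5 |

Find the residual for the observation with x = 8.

ŷ = -1 + 8.5·8 = 67
e = 68 − 67 = 1

e = 1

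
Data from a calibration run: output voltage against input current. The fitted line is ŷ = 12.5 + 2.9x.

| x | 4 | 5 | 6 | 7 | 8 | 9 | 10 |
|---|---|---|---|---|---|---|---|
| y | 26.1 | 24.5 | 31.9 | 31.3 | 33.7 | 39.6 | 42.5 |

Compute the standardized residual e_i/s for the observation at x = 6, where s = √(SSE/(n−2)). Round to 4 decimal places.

0.9428

x=4: ŷ = 12.5 + 2.9·4 = 24.1; e = 26.1 − 24.1 = 2
x=5: ŷ = 12.5 + 2.9·5 = 27; e = 24.5 − 27 = -2.5
x=6: ŷ = 12.5 + 2.9·6 = 29.9; e = 31.9 − 29.9 = 2
x=7: ŷ = 12.5 + 2.9·7 = 32.8; e = 31.3 − 32.8 = -1.5
x=8: ŷ = 12.5 + 2.9·8 = 35.7; e = 33.7 − 35.7 = -2
x=9: ŷ = 12.5 + 2.9·9 = 38.6; e = 39.6 − 38.6 = 1
x=10: ŷ = 12.5 + 2.9·10 = 41.5; e = 42.5 − 41.5 = 1
SSE = 4 + 6.25 + 4 + 2.25 + 4 + 1 + 1 = 22.5
s = √(22.5/5) = 2.12132
e/s = 2 / 2.12132 = 0.9428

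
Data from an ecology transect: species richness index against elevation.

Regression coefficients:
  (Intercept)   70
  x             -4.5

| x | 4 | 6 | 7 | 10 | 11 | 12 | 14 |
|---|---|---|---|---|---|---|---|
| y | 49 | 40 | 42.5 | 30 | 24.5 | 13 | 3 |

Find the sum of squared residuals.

x=4: ŷ = 70 − 4.5·4 = 52; e = 49 − 52 = -3
x=6: ŷ = 70 − 4.5·6 = 43; e = 40 − 43 = -3
x=7: ŷ = 70 − 4.5·7 = 38.5; e = 42.5 − 38.5 = 4
x=10: ŷ = 70 − 4.5·10 = 25; e = 30 − 25 = 5
x=11: ŷ = 70 − 4.5·11 = 20.5; e = 24.5 − 20.5 = 4
x=12: ŷ = 70 − 4.5·12 = 16; e = 13 − 16 = -3
x=14: ŷ = 70 − 4.5·14 = 7; e = 3 − 7 = -4
SSE = 9 + 9 + 16 + 25 + 16 + 9 + 16 = 100

SSE = 100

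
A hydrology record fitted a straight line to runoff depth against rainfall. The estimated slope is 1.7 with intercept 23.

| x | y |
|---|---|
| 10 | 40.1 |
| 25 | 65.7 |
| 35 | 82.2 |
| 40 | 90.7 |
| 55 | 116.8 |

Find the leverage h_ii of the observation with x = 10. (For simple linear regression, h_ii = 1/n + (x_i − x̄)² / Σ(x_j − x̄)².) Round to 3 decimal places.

h = 0.668

x̄ = (10 + 25 + 35 + 40 + 55)/5 = 33
Σ(x − x̄)² = 529 + 64 + 4 + 49 + 484 = 1130
h = 1/5 + (-23)²/1130 = 0.2 + 0.468142 = 0.668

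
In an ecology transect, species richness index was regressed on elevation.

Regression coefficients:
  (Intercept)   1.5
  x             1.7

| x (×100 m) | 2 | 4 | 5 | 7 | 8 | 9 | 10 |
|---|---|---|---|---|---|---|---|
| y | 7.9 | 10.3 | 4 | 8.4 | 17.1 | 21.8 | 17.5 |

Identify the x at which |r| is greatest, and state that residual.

x=2: ŷ = 1.5 + 1.7·2 = 4.9; r = 7.9 − 4.9 = 3
x=4: ŷ = 1.5 + 1.7·4 = 8.3; r = 10.3 − 8.3 = 2
x=5: ŷ = 1.5 + 1.7·5 = 10; r = 4 − 10 = -6
x=7: ŷ = 1.5 + 1.7·7 = 13.4; r = 8.4 − 13.4 = -5
x=8: ŷ = 1.5 + 1.7·8 = 15.1; r = 17.1 − 15.1 = 2
x=9: ŷ = 1.5 + 1.7·9 = 16.8; r = 21.8 − 16.8 = 5
x=10: ŷ = 1.5 + 1.7·10 = 18.5; r = 17.5 − 18.5 = -1
Largest |r| is 6 at x = 5, residual -6.

x = 5, r = -6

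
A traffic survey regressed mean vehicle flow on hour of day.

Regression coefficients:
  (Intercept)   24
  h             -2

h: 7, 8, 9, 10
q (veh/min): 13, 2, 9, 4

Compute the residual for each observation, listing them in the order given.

h=7: q̂ = 24 − 2·7 = 10; e = 13 − 10 = 3
h=8: q̂ = 24 − 2·8 = 8; e = 2 − 8 = -6
h=9: q̂ = 24 − 2·9 = 6; e = 9 − 6 = 3
h=10: q̂ = 24 − 2·10 = 4; e = 4 − 4 = 0

3, -6, 3, 0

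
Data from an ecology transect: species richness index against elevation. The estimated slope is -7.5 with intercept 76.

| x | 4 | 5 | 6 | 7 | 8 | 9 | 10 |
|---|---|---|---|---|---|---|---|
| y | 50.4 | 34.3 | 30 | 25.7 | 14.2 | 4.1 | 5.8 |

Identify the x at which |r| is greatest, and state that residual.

x = 10, r = 4.8

x=4: ŷ = 76 − 7.5·4 = 46; r = 50.4 − 46 = 4.4
x=5: ŷ = 76 − 7.5·5 = 38.5; r = 34.3 − 38.5 = -4.2
x=6: ŷ = 76 − 7.5·6 = 31; r = 30 − 31 = -1
x=7: ŷ = 76 − 7.5·7 = 23.5; r = 25.7 − 23.5 = 2.2
x=8: ŷ = 76 − 7.5·8 = 16; r = 14.2 − 16 = -1.8
x=9: ŷ = 76 − 7.5·9 = 8.5; r = 4.1 − 8.5 = -4.4
x=10: ŷ = 76 − 7.5·10 = 1; r = 5.8 − 1 = 4.8
Largest |r| is 4.8 at x = 10, residual 4.8.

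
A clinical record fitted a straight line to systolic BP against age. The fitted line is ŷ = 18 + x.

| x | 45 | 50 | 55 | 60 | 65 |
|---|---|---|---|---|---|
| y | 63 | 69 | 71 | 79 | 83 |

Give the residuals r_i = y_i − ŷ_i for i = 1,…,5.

x=45: ŷ = 18 + 45 = 63; r = 63 − 63 = 0
x=50: ŷ = 18 + 50 = 68; r = 69 − 68 = 1
x=55: ŷ = 18 + 55 = 73; r = 71 − 73 = -2
x=60: ŷ = 18 + 60 = 78; r = 79 − 78 = 1
x=65: ŷ = 18 + 65 = 83; r = 83 − 83 = 0

0, 1, -2, 1, 0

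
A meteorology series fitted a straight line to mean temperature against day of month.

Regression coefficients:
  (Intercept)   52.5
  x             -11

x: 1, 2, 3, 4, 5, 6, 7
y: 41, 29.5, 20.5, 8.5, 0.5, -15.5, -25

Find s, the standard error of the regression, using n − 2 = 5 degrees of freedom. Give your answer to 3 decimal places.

s = 1.761

x=1: ŷ = 52.5 − 11·1 = 41.5; r = 41 − 41.5 = -0.5
x=2: ŷ = 52.5 − 11·2 = 30.5; r = 29.5 − 30.5 = -1
x=3: ŷ = 52.5 − 11·3 = 19.5; r = 20.5 − 19.5 = 1
x=4: ŷ = 52.5 − 11·4 = 8.5; r = 8.5 − 8.5 = 0
x=5: ŷ = 52.5 − 11·5 = -2.5; r = 0.5 − (-2.5) = 3
x=6: ŷ = 52.5 − 11·6 = -13.5; r = -15.5 − (-13.5) = -2
x=7: ŷ = 52.5 − 11·7 = -24.5; r = -25 − (-24.5) = -0.5
SSE = 0.25 + 1 + 1 + 0 + 9 + 4 + 0.25 = 15.5
s = √(15.5/5) = √3.1 ≈ 1.761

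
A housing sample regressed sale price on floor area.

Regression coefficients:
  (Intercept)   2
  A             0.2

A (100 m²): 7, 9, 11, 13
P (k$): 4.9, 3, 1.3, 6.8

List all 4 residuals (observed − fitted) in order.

1.5, -0.8, -2.9, 2.2

A=7: P̂ = 2 + 0.2·7 = 3.4; e = 4.9 − 3.4 = 1.5
A=9: P̂ = 2 + 0.2·9 = 3.8; e = 3 − 3.8 = -0.8
A=11: P̂ = 2 + 0.2·11 = 4.2; e = 1.3 − 4.2 = -2.9
A=13: P̂ = 2 + 0.2·13 = 4.6; e = 6.8 − 4.6 = 2.2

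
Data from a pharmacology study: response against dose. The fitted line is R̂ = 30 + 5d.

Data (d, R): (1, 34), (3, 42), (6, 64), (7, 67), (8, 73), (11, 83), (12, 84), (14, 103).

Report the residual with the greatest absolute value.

e = -6

d=1: R̂ = 30 + 5·1 = 35; e = 34 − 35 = -1
d=3: R̂ = 30 + 5·3 = 45; e = 42 − 45 = -3
d=6: R̂ = 30 + 5·6 = 60; e = 64 − 60 = 4
d=7: R̂ = 30 + 5·7 = 65; e = 67 − 65 = 2
d=8: R̂ = 30 + 5·8 = 70; e = 73 − 70 = 3
d=11: R̂ = 30 + 5·11 = 85; e = 83 − 85 = -2
d=12: R̂ = 30 + 5·12 = 90; e = 84 − 90 = -6
d=14: R̂ = 30 + 5·14 = 100; e = 103 − 100 = 3
Largest |e| is 6 at d = 12, residual -6.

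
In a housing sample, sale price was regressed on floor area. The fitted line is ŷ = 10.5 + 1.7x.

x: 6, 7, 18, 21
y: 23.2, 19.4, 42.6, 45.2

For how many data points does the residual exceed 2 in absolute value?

2

x=6: ŷ = 10.5 + 1.7·6 = 20.7; e = 23.2 − 20.7 = 2.5
x=7: ŷ = 10.5 + 1.7·7 = 22.4; e = 19.4 − 22.4 = -3
x=18: ŷ = 10.5 + 1.7·18 = 41.1; e = 42.6 − 41.1 = 1.5
x=21: ŷ = 10.5 + 1.7·21 = 46.2; e = 45.2 − 46.2 = -1
|e| > 2: x=6 (|e|=2.5), x=7 (|e|=3) → 2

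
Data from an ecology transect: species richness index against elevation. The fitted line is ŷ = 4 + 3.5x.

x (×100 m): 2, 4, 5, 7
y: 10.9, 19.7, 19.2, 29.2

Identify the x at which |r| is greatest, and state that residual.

x = 5, r = -2.3

x=2: ŷ = 4 + 3.5·2 = 11; r = 10.9 − 11 = -0.1
x=4: ŷ = 4 + 3.5·4 = 18; r = 19.7 − 18 = 1.7
x=5: ŷ = 4 + 3.5·5 = 21.5; r = 19.2 − 21.5 = -2.3
x=7: ŷ = 4 + 3.5·7 = 28.5; r = 29.2 − 28.5 = 0.7
Largest |r| is 2.3 at x = 5, residual -2.3.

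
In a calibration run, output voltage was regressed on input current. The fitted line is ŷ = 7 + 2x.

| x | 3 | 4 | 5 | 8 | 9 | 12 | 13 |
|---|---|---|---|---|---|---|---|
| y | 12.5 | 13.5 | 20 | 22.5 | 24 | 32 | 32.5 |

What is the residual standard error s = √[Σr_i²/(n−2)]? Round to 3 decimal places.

x=3: ŷ = 7 + 2·3 = 13; r = 12.5 − 13 = -0.5
x=4: ŷ = 7 + 2·4 = 15; r = 13.5 − 15 = -1.5
x=5: ŷ = 7 + 2·5 = 17; r = 20 − 17 = 3
x=8: ŷ = 7 + 2·8 = 23; r = 22.5 − 23 = -0.5
x=9: ŷ = 7 + 2·9 = 25; r = 24 − 25 = -1
x=12: ŷ = 7 + 2·12 = 31; r = 32 − 31 = 1
x=13: ŷ = 7 + 2·13 = 33; r = 32.5 − 33 = -0.5
SSE = 0.25 + 2.25 + 9 + 0.25 + 1 + 1 + 0.25 = 14
s = √(14/5) = √2.8 ≈ 1.673

s = 1.673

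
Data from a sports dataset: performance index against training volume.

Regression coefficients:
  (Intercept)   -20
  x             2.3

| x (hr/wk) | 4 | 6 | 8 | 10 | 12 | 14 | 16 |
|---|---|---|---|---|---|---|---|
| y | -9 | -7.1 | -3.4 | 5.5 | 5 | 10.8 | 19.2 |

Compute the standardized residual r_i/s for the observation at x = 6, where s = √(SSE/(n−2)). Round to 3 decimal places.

x=4: ŷ = -20 + 2.3·4 = -10.8; r = -9 − (-10.8) = 1.8
x=6: ŷ = -20 + 2.3·6 = -6.2; r = -7.1 − (-6.2) = -0.9
x=8: ŷ = -20 + 2.3·8 = -1.6; r = -3.4 − (-1.6) = -1.8
x=10: ŷ = -20 + 2.3·10 = 3; r = 5.5 − 3 = 2.5
x=12: ŷ = -20 + 2.3·12 = 7.6; r = 5 − 7.6 = -2.6
x=14: ŷ = -20 + 2.3·14 = 12.2; r = 10.8 − 12.2 = -1.4
x=16: ŷ = -20 + 2.3·16 = 16.8; r = 19.2 − 16.8 = 2.4
SSE = 3.24 + 0.81 + 3.24 + 6.25 + 6.76 + 1.96 + 5.76 = 28.02
s = √(28.02/5) = 2.36728
r/s = -0.9 / 2.36728 = -0.380

-0.380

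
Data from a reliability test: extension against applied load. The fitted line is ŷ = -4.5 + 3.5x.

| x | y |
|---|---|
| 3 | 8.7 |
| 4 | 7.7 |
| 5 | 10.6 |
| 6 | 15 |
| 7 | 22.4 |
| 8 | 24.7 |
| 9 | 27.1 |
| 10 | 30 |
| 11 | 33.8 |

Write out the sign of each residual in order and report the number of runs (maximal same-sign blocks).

4 runs

x=3: ŷ = -4.5 + 3.5·3 = 6; e = 8.7 − 6 = 2.7
x=4: ŷ = -4.5 + 3.5·4 = 9.5; e = 7.7 − 9.5 = -1.8
x=5: ŷ = -4.5 + 3.5·5 = 13; e = 10.6 − 13 = -2.4
x=6: ŷ = -4.5 + 3.5·6 = 16.5; e = 15 − 16.5 = -1.5
x=7: ŷ = -4.5 + 3.5·7 = 20; e = 22.4 − 20 = 2.4
x=8: ŷ = -4.5 + 3.5·8 = 23.5; e = 24.7 − 23.5 = 1.2
x=9: ŷ = -4.5 + 3.5·9 = 27; e = 27.1 − 27 = 0.1
x=10: ŷ = -4.5 + 3.5·10 = 30.5; e = 30 − 30.5 = -0.5
x=11: ŷ = -4.5 + 3.5·11 = 34; e = 33.8 − 34 = -0.2
Signs: + − − − + + + − −
Runs: +×1, −×3, +×3, −×2 → 4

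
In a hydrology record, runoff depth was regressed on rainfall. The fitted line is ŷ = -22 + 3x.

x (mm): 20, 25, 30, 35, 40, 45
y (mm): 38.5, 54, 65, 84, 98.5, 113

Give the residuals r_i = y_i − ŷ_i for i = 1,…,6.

x=20: ŷ = -22 + 3·20 = 38; r = 38.5 − 38 = 0.5
x=25: ŷ = -22 + 3·25 = 53; r = 54 − 53 = 1
x=30: ŷ = -22 + 3·30 = 68; r = 65 − 68 = -3
x=35: ŷ = -22 + 3·35 = 83; r = 84 − 83 = 1
x=40: ŷ = -22 + 3·40 = 98; r = 98.5 − 98 = 0.5
x=45: ŷ = -22 + 3·45 = 113; r = 113 − 113 = 0

0.5, 1, -3, 1, 0.5, 0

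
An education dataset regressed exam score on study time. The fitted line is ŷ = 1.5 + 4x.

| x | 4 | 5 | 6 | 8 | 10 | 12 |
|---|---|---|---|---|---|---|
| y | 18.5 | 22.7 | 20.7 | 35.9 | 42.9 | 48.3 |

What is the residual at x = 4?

r = 1

ŷ = 1.5 + 4·4 = 17.5
r = 18.5 − 17.5 = 1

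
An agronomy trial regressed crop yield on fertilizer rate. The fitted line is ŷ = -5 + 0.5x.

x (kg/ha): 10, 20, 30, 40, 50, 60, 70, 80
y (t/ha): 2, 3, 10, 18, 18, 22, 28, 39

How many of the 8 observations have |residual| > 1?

x=10: ŷ = -5 + 0.5·10 = 0; r = 2 − 0 = 2
x=20: ŷ = -5 + 0.5·20 = 5; r = 3 − 5 = -2
x=30: ŷ = -5 + 0.5·30 = 10; r = 10 − 10 = 0
x=40: ŷ = -5 + 0.5·40 = 15; r = 18 − 15 = 3
x=50: ŷ = -5 + 0.5·50 = 20; r = 18 − 20 = -2
x=60: ŷ = -5 + 0.5·60 = 25; r = 22 − 25 = -3
x=70: ŷ = -5 + 0.5·70 = 30; r = 28 − 30 = -2
x=80: ŷ = -5 + 0.5·80 = 35; r = 39 − 35 = 4
|r| > 1: x=10 (|r|=2), x=20 (|r|=2), x=40 (|r|=3), x=50 (|r|=2), x=60 (|r|=3), x=70 (|r|=2), x=80 (|r|=4) → 7

7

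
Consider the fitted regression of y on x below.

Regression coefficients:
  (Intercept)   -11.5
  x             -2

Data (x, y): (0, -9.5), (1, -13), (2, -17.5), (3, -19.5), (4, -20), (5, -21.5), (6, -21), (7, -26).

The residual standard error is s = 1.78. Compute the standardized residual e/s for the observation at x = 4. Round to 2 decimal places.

-0.28

ŷ = -11.5 − 2·4 = -19.5
e = -20 − (-19.5) = -0.5
e/s = -0.5 / 1.78 = -0.28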